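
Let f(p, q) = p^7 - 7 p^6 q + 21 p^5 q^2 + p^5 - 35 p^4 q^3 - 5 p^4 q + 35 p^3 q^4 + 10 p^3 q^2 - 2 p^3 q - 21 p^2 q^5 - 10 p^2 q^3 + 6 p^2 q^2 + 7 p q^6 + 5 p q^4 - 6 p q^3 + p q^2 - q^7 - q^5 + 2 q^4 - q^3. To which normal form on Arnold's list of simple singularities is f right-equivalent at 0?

D_{8}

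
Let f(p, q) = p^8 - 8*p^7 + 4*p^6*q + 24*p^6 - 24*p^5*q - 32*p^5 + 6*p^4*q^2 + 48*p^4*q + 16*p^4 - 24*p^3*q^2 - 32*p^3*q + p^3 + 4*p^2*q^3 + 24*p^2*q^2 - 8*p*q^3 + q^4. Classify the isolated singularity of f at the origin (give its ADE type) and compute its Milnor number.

Type E_6, Milnor number mu = 6.

The Hessian of f at 0 is [[0, 0], [0, 0]] with rank 0, so corank 2. A Groebner basis of the Jacobian ideal J(f) in C{p,q} is {q^4, p*q^2 - q^3/6, p^2}; counting standard monomials gives mu = 6. Corank 2; j^3 = p^3 is a perfect cube, so E-series; the 4-jet and mu = 6 give E_6.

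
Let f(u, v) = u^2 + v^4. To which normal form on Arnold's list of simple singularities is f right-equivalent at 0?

The Hessian of f at 0 is [[2, 0], [0, 0]] with rank 1, so corank 1. A Groebner basis of the Jacobian ideal J(f) in C{u,v} is {v^3, u}; counting standard monomials gives mu = 3. Corank 1: A-series; mu = 3 gives A_3.

A_{3}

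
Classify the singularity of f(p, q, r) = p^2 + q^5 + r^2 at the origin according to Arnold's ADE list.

A4

The Hessian of f at 0 has rank 2. Corank 1: A-series; mu = 4 gives A_4.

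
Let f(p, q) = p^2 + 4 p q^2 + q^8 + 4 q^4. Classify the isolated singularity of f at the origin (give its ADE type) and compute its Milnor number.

Type A_{7}, Milnor number mu = 7.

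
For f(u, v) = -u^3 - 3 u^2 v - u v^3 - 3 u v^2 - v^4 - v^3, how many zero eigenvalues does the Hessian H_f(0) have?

2

The Hessian at 0 is [[0, 0], [0, 0]] of rank 0; hence corank 2.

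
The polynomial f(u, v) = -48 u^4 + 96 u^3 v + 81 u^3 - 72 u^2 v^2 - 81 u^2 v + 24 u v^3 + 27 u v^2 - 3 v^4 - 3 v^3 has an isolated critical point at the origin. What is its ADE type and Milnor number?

The Hessian of f at 0 is [[0, 0], [0, 0]] with rank 0, so corank 2. A Groebner basis of the Jacobian ideal J(f) in C{u,v} is {v^4, u*v^2 - 7*v^3/18, u^2 - 2*u*v/3 + v^2/9}; counting standard monomials gives mu = 6. Corank 2; j^3 = 3*(3*u - v)^3 is a perfect cube, so E-series; the 4-jet and mu = 6 give E_6.

Type E6, Milnor number mu = 6.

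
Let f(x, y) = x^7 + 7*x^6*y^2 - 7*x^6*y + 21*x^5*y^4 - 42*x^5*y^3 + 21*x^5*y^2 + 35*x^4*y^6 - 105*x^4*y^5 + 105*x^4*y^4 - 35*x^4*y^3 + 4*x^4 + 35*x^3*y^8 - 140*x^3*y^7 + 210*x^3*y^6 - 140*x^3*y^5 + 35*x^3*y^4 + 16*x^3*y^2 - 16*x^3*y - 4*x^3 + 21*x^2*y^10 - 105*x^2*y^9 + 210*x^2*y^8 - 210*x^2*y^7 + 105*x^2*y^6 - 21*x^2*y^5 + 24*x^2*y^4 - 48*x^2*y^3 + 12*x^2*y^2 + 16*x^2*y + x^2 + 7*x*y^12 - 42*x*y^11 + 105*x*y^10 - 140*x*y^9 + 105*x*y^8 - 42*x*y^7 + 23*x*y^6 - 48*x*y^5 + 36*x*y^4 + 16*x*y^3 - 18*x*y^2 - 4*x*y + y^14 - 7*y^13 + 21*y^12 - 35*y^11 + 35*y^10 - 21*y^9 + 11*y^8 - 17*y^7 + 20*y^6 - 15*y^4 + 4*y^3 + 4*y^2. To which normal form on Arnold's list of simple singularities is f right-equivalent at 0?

A_6

The Hessian of f at 0 has rank 1. Corank 1: A-series; mu = 6 gives A_6.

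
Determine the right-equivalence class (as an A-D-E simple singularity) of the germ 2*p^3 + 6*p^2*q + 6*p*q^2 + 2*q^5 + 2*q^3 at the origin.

E8

The Hessian of f at 0 is [[0, 0], [0, 0]] with rank 0, so corank 2. A Groebner basis of the Jacobian ideal J(f) in C{p,q} is {q^4, p^2 + 2*p*q + q^2}; counting standard monomials gives mu = 8. Corank 2; j^3 = 2*(p + q)^3 is a perfect cube, so E-series; the 5-jet and mu = 8 give E_8.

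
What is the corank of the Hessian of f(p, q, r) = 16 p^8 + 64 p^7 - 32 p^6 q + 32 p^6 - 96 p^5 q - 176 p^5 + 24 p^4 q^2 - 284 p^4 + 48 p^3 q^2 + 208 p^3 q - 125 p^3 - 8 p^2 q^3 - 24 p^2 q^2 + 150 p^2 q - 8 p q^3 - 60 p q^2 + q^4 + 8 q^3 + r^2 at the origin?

Hessian at 0 has rank 1.

2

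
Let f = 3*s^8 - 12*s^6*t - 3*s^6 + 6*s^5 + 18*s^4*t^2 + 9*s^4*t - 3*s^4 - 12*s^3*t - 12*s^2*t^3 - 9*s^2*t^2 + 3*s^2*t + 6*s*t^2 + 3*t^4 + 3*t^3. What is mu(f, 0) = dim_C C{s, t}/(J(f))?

The Hessian of f at 0 has rank 0. Corank 2; j^3 = 3*t*(s + t)^2 has shape L^2 M (L != M), so D-series; mu = 5 gives D_5.

5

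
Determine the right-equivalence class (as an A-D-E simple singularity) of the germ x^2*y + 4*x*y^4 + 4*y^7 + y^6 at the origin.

D7

The Hessian of f at 0 has rank 0. Corank 2; j^3 = x^2*y has shape L^2 M (L != M), so D-series; mu = 7 gives D_7.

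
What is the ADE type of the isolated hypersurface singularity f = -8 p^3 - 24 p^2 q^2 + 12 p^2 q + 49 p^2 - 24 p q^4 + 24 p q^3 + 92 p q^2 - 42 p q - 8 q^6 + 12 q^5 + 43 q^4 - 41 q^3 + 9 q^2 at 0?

A_{2}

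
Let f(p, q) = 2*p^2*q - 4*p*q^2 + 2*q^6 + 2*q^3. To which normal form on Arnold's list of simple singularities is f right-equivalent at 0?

D_{7}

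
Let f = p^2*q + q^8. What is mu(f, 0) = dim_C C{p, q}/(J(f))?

9

The Hessian of f at 0 has rank 0. Corank 2; j^3 = p^2*q has shape L^2 M (L != M), so D-series; mu = 9 gives D_9.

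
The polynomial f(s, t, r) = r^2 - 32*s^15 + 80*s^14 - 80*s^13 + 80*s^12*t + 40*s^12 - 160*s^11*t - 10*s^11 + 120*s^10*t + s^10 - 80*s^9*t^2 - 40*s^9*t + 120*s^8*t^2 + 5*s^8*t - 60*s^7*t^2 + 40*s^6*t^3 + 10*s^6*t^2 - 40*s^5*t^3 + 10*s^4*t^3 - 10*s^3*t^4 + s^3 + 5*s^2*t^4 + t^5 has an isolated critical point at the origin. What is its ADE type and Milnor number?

The Hessian of f at 0 is [[0, 0, 0], [0, 0, 0], [0, 0, 2]] with rank 1, so corank 2. A Groebner basis of the Jacobian ideal J(f) in C{s,t,r} is {t^4, s^2, r}; counting standard monomials gives mu = 8. Corank 2; j^3 = s^3 is a perfect cube, so E-series; the 5-jet and mu = 8 give E_8.

Type E_8, Milnor number mu = 8.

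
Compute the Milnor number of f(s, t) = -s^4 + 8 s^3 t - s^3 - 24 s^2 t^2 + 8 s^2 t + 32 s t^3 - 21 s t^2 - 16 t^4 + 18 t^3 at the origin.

The Hessian of f at 0 has rank 0. Corank 2; j^3 = -(s - 3*t)^2*(s - 2*t) has shape L^2 M (L != M), so D-series; mu = 5 gives D_5.

5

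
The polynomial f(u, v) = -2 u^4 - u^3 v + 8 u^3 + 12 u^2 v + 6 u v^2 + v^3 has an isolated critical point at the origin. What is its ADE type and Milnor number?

The Hessian of f at 0 has rank 0. Corank 2; j^3 = (2*u + v)^3 is a perfect cube, so E-series; the 4-jet and mu = 7 give E_7.

Type E_7, Milnor number mu = 7.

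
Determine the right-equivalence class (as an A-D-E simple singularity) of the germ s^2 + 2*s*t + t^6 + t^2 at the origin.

The Hessian of f at 0 has rank 1. Corank 1: A-series; mu = 5 gives A_5.

A_{5}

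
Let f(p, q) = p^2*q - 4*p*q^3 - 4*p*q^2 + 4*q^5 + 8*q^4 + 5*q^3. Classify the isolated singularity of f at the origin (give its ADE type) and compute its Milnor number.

Type D_{4}, Milnor number mu = 4.

The Hessian of f at 0 is [[0, 0], [0, 0]] with rank 0, so corank 2. A Groebner basis of the Jacobian ideal J(f) in C{p,q} is {q^3, p^2 - q^2, p*q - 2*q^2}; counting standard monomials gives mu = 4. Corank 2; j^3 = q*(p^2 - 4*p*q + 5*q^2) splits into three distinct lines over C (the quadratic factor has nonzero discriminant), so D_4.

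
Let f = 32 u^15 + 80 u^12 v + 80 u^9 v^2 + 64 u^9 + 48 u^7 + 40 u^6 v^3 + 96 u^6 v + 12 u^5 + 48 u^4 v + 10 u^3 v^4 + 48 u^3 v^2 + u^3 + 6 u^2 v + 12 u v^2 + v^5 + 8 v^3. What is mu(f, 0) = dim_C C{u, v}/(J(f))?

8

The Hessian of f at 0 has rank 0. Corank 2; j^3 = (u + 2*v)^3 is a perfect cube, so E-series; the 5-jet and mu = 8 give E_8.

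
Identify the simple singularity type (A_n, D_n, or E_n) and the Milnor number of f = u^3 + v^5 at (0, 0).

The Hessian of f at 0 has rank 0. Corank 2; j^3 = u^3 is a perfect cube, so E-series; the 5-jet and mu = 8 give E_8.

Type E8, Milnor number mu = 8.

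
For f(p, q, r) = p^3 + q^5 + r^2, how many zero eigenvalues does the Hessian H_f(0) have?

Hessian at 0 has rank 1.

2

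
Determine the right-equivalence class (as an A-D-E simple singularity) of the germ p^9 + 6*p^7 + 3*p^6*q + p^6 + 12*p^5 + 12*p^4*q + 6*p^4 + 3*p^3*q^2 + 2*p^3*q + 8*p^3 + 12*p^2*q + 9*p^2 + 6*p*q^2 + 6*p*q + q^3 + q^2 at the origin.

A_{2}

The Hessian of f at 0 is [[18, 6], [6, 2]] with rank 1, so corank 1. A Groebner basis of the Jacobian ideal J(f) in C{p,q} is {q^2, p + q/3}; counting standard monomials gives mu = 2. Corank 1: A-series; mu = 2 gives A_2.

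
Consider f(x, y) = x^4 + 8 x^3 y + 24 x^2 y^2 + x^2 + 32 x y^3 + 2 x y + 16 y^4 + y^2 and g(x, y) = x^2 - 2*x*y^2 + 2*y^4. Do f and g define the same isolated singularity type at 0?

Yes.

The Hessian of f at 0 has rank 1. Corank 1: A-series; mu = 3 gives A_3. The Hessian of g at 0 has rank 1. Corank 1: A-series; mu = 3 gives A_3. Both have type A_3, hence right-equivalent.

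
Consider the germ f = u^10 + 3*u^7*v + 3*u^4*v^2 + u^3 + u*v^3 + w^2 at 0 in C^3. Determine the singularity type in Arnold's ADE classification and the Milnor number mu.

The Hessian of f at 0 is [[0, 0, 0], [0, 0, 0], [0, 0, 2]] with rank 1, so corank 2. A Groebner basis of the Jacobian ideal J(f) in C{u,v,w} is {u^3, u*v^2, 3*u^2 + v^3, w}; counting standard monomials gives mu = 7. Corank 2; j^3 = u^3 is a perfect cube, so E-series; the 4-jet and mu = 7 give E_7.

Type E7, Milnor number mu = 7.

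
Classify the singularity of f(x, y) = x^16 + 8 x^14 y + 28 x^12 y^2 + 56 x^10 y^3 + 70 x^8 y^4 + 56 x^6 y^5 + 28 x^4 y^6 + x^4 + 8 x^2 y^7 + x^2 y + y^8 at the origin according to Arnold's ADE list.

D_9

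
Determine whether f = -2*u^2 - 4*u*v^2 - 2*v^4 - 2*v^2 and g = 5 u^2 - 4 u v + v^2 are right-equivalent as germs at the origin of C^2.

Yes.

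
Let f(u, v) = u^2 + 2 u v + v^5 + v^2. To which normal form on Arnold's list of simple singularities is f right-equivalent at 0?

The Hessian of f at 0 has rank 1. Corank 1: A-series; mu = 4 gives A_4.

A_{4}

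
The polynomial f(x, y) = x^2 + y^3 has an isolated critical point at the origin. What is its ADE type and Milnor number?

Type A_{2}, Milnor number mu = 2.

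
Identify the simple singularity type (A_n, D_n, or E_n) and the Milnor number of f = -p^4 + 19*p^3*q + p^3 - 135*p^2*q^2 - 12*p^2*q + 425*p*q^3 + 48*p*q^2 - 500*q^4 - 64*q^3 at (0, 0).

The Hessian of f at 0 has rank 0. Corank 2; j^3 = (p - 4*q)^3 is a perfect cube, so E-series; the 4-jet and mu = 7 give E_7.

Type E_7, Milnor number mu = 7.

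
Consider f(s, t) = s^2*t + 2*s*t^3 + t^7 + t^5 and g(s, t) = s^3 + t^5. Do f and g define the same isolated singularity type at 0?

No.

The Hessian of f at 0 has rank 0. Corank 2; j^3 = s^2*t has shape L^2 M (L != M), so D-series; mu = 8 gives D_8. The Hessian of g at 0 has rank 0. Corank 2; j^3 = s^3 is a perfect cube, so E-series; the 5-jet and mu = 8 give E_8. f is D_8 but g is E_8, hence not right-equivalent.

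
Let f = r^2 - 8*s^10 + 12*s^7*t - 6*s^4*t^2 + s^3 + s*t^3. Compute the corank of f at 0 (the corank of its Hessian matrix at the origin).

2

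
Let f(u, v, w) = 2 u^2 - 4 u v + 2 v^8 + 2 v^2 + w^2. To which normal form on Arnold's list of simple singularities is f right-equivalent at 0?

The Hessian of f at 0 has rank 2. Corank 1: A-series; mu = 7 gives A_7.

A_{7}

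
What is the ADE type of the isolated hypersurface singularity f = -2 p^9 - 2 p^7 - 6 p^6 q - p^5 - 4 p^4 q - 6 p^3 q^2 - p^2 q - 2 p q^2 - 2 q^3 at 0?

D_4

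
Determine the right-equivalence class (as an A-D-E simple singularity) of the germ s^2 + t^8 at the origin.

The Hessian of f at 0 has rank 1. Corank 1: A-series; mu = 7 gives A_7.

A_7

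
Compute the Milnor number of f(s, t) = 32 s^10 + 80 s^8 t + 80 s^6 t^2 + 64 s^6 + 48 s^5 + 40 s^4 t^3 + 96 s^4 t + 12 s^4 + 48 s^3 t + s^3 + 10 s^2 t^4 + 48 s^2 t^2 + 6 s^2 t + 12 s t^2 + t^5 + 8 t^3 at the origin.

The Hessian of f at 0 has rank 0. Corank 2; j^3 = (s + 2*t)^3 is a perfect cube, so E-series; the 5-jet and mu = 8 give E_8.

8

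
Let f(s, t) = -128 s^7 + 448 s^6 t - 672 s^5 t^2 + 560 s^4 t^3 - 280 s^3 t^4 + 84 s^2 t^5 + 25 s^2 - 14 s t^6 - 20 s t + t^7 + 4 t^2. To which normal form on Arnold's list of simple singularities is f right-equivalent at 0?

The Hessian of f at 0 is [[50, -20], [-20, 8]] with rank 1, so corank 1. A Groebner basis of the Jacobian ideal J(f) in C{s,t} is {t^6, s - 2*t/5}; counting standard monomials gives mu = 6. Corank 1: A-series; mu = 6 gives A_6.

A6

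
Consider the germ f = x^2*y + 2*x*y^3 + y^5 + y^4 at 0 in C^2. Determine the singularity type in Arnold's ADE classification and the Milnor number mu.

Type D_{5}, Milnor number mu = 5.

The Hessian of f at 0 is [[0, 0], [0, 0]] with rank 0, so corank 2. A Groebner basis of the Jacobian ideal J(f) in C{x,y} is {x*y^2, x*y + y^3, x^2 - 4*x*y}; counting standard monomials gives mu = 5. Corank 2; j^3 = x^2*y has shape L^2 M (L != M), so D-series; mu = 5 gives D_5.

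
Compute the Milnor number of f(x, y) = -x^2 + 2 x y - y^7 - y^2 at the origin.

The Hessian of f at 0 is [[-2, 2], [2, -2]] with rank 1, so corank 1. A Groebner basis of the Jacobian ideal J(f) in C{x,y} is {y^6, x - y}; counting standard monomials gives mu = 6. Corank 1: A-series; mu = 6 gives A_6.

6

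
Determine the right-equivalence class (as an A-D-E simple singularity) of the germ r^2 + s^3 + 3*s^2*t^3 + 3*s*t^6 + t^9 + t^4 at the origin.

The Hessian of f at 0 is [[0, 0, 0], [0, 0, 0], [0, 0, 2]] with rank 1, so corank 2. A Groebner basis of the Jacobian ideal J(f) in C{s,t,r} is {t^3, s^2, r}; counting standard monomials gives mu = 6. Corank 2; j^3 = s^3 is a perfect cube, so E-series; the 4-jet and mu = 6 give E_6.

E_6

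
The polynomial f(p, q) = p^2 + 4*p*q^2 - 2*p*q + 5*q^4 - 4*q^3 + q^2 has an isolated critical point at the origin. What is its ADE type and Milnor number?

Type A3, Milnor number mu = 3.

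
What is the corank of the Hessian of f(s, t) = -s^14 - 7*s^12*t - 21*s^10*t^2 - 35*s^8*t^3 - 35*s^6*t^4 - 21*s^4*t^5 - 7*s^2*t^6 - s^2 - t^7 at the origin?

1

The Hessian at 0 is [[-2, 0], [0, 0]] of rank 1; hence corank 1.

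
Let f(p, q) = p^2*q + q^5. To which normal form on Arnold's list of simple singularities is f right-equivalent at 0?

D6

The Hessian of f at 0 has rank 0. Corank 2; j^3 = p^2*q has shape L^2 M (L != M), so D-series; mu = 6 gives D_6.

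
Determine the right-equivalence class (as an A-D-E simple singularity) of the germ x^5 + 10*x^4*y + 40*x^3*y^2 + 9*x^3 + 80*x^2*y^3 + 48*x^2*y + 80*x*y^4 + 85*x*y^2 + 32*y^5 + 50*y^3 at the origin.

D_6

The Hessian of f at 0 has rank 0. Corank 2; j^3 = (x + 2*y)*(3*x + 5*y)^2 has shape L^2 M (L != M), so D-series; mu = 6 gives D_6.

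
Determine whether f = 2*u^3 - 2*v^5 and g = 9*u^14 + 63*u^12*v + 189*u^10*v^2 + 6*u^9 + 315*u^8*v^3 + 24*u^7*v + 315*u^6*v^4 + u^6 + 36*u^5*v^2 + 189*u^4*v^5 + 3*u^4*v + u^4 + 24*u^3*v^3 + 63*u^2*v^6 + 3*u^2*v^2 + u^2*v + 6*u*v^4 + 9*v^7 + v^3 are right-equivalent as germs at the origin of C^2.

No.

The Hessian of f at 0 has rank 0. Corank 2; j^3 = 2*u^3 is a perfect cube, so E-series; the 5-jet and mu = 8 give E_8. The Hessian of g at 0 has rank 0. Corank 2; j^3 = v*(u^2 + v^2) splits into three distinct lines over C (the quadratic factor has nonzero discriminant), so D_4. f is E_8 but g is D_4, hence not right-equivalent.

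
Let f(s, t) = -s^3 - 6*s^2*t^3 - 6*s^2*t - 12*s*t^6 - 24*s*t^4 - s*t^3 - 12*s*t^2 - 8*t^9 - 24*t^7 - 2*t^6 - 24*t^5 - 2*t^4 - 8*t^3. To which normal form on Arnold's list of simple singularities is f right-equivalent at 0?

E7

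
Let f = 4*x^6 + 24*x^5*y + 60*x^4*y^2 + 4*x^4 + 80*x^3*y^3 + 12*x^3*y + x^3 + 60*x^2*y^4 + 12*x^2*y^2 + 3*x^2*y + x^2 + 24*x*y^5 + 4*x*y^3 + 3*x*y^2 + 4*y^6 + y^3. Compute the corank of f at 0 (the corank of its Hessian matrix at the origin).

Hessian at 0 has rank 1.

1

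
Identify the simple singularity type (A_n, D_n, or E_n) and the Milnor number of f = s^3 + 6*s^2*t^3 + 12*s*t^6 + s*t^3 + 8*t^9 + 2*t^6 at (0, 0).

Type E_{7}, Milnor number mu = 7.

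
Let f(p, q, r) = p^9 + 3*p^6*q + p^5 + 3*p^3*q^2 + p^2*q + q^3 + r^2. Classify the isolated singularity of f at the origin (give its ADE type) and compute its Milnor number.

Type D4, Milnor number mu = 4.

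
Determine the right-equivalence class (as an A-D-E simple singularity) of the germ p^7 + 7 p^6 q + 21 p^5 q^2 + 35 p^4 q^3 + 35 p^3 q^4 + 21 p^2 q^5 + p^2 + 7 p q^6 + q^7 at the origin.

A6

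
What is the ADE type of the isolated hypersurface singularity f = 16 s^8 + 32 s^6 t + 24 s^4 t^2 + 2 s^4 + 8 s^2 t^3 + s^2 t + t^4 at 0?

The Hessian of f at 0 has rank 0. Corank 2; j^3 = s^2*t has shape L^2 M (L != M), so D-series; mu = 5 gives D_5.

D5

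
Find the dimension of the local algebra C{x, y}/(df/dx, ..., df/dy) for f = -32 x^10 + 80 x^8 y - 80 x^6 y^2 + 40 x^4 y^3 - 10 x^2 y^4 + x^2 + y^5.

4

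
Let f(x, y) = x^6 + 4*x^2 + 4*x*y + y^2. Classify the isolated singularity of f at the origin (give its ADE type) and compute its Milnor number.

Type A_5, Milnor number mu = 5.

The Hessian of f at 0 has rank 1. Corank 1: A-series; mu = 5 gives A_5.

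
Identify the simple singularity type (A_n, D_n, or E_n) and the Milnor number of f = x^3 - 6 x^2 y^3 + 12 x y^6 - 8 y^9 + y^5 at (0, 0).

Type E_{8}, Milnor number mu = 8.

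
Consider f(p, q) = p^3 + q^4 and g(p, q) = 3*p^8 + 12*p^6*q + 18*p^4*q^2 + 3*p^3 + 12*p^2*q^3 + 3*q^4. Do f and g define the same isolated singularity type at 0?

The Hessian of f at 0 has rank 0. Corank 2; j^3 = p^3 is a perfect cube, so E-series; the 4-jet and mu = 6 give E_6. The Hessian of g at 0 has rank 0. Corank 2; j^3 = 3*p^3 is a perfect cube, so E-series; the 4-jet and mu = 6 give E_6. Both have type E_6, hence right-equivalent.

Yes.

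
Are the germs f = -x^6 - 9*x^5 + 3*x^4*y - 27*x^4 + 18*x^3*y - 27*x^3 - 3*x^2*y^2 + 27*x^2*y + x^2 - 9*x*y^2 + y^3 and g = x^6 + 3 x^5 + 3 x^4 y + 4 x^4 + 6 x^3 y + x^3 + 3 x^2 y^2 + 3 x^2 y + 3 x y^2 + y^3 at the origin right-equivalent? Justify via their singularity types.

The Hessian of f at 0 has rank 1. Corank 1: A-series; mu = 2 gives A_2. The Hessian of g at 0 has rank 0. Corank 2; j^3 = (x + y)^3 is a perfect cube, so E-series; the 4-jet and mu = 6 give E_6. f is A_2 but g is E_6, hence not right-equivalent.

No.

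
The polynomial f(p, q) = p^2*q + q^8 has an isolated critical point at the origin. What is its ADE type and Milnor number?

The Hessian of f at 0 is [[0, 0], [0, 0]] with rank 0, so corank 2. A Groebner basis of the Jacobian ideal J(f) in C{p,q} is {p^2/8 + q^7, p^3, p*q}; counting standard monomials gives mu = 9. Corank 2; j^3 = p^2*q has shape L^2 M (L != M), so D-series; mu = 9 gives D_9.

Type D_{9}, Milnor number mu = 9.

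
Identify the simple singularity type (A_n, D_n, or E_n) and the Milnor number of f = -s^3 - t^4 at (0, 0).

Type E6, Milnor number mu = 6.

The Hessian of f at 0 has rank 0. Corank 2; j^3 = -s^3 is a perfect cube, so E-series; the 4-jet and mu = 6 give E_6.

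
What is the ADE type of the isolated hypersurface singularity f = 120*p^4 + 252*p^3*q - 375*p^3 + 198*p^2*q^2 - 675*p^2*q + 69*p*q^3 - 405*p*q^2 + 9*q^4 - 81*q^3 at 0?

E_7

The Hessian of f at 0 has rank 0. Corank 2; j^3 = -3*(5*p + 3*q)^3 is a perfect cube, so E-series; the 4-jet and mu = 7 give E_7.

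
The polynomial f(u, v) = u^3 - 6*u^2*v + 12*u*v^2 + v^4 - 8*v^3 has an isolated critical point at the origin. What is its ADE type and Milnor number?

The Hessian of f at 0 has rank 0. Corank 2; j^3 = (u - 2*v)^3 is a perfect cube, so E-series; the 4-jet and mu = 6 give E_6.

Type E_6, Milnor number mu = 6.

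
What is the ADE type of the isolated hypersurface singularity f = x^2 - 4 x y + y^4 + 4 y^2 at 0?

A_{3}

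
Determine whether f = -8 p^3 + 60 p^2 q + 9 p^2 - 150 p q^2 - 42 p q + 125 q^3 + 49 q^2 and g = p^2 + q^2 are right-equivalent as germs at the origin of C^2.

No.

The Hessian of f at 0 has rank 1. Corank 1: A-series; mu = 2 gives A_2. The Hessian of g at 0 has rank 2. Corank 0: nondegenerate Morse point, so A_1. f is A_2 but g is A_1, hence not right-equivalent.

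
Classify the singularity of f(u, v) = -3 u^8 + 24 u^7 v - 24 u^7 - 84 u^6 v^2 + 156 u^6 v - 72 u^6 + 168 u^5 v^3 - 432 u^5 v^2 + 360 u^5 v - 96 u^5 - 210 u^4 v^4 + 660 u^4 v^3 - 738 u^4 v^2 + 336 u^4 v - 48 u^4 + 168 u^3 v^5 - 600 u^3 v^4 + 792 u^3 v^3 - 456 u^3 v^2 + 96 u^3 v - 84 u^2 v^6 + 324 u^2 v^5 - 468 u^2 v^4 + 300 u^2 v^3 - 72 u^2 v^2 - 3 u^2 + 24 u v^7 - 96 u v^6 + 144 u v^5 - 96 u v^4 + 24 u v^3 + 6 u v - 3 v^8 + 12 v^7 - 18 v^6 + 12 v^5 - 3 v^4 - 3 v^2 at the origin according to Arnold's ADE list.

A_3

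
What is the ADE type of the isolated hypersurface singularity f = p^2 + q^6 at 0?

The Hessian of f at 0 has rank 1. Corank 1: A-series; mu = 5 gives A_5.

A_5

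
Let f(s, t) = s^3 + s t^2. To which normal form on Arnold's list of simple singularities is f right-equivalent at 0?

D4

The Hessian of f at 0 is [[0, 0], [0, 0]] with rank 0, so corank 2. A Groebner basis of the Jacobian ideal J(f) in C{s,t} is {t^3, s^2 + t^2/3, s*t}; counting standard monomials gives mu = 4. Corank 2; j^3 = s*(s^2 + t^2) splits into three distinct lines over C (the quadratic factor has nonzero discriminant), so D_4.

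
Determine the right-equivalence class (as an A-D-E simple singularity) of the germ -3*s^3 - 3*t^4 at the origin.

E6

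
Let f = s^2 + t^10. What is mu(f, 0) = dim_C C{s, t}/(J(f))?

9

The Hessian of f at 0 is [[2, 0], [0, 0]] with rank 1, so corank 1. A Groebner basis of the Jacobian ideal J(f) in C{s,t} is {t^9, s}; counting standard monomials gives mu = 9. Corank 1: A-series; mu = 9 gives A_9.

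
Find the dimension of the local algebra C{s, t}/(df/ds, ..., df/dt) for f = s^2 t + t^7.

8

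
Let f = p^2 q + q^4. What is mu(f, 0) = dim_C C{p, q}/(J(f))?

The Hessian of f at 0 has rank 0. Corank 2; j^3 = p^2*q has shape L^2 M (L != M), so D-series; mu = 5 gives D_5.

5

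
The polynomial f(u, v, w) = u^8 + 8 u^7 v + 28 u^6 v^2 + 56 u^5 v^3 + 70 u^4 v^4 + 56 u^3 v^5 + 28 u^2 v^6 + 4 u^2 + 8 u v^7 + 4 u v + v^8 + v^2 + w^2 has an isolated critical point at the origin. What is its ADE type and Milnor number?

Type A7, Milnor number mu = 7.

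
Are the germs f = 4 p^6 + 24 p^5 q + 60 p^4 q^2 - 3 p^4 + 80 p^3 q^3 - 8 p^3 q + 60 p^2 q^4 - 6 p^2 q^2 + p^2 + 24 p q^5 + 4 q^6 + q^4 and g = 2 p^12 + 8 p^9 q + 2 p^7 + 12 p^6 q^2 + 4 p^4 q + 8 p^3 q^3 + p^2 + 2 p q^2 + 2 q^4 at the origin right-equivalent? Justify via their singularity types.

Yes.

The Hessian of f at 0 has rank 1. Corank 1: A-series; mu = 3 gives A_3. The Hessian of g at 0 has rank 1. Corank 1: A-series; mu = 3 gives A_3. Both have type A_3, hence right-equivalent.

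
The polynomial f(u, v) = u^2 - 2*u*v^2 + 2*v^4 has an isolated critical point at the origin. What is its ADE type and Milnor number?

The Hessian of f at 0 has rank 1. Corank 1: A-series; mu = 3 gives A_3.

Type A_{3}, Milnor number mu = 3.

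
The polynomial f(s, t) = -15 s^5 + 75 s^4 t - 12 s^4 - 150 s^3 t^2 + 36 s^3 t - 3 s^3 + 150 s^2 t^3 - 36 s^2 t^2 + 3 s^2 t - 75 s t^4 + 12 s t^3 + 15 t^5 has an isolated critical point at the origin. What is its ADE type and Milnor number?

The Hessian of f at 0 has rank 0. Corank 2; j^3 = -3*s^2*(s - t) has shape L^2 M (L != M), so D-series; mu = 6 gives D_6.

Type D_6, Milnor number mu = 6.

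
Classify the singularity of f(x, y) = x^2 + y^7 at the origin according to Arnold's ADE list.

A6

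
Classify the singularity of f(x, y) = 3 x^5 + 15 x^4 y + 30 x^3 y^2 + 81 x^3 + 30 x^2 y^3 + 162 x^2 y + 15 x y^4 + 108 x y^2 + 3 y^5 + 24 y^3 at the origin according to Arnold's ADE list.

E_8

The Hessian of f at 0 has rank 0. Corank 2; j^3 = 3*(3*x + 2*y)^3 is a perfect cube, so E-series; the 5-jet and mu = 8 give E_8.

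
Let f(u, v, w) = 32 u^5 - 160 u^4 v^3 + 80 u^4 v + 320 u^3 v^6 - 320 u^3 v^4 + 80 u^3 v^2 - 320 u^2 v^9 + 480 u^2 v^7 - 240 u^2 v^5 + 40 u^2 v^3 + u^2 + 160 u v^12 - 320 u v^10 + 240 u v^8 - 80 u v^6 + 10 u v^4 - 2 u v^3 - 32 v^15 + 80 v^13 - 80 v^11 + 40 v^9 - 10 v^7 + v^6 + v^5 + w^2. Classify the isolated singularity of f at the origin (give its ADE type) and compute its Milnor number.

Type A4, Milnor number mu = 4.

The Hessian of f at 0 has rank 2. Corank 1: A-series; mu = 4 gives A_4.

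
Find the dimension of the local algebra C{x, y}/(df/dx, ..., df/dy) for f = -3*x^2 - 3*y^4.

3

The Hessian of f at 0 has rank 1. Corank 1: A-series; mu = 3 gives A_3.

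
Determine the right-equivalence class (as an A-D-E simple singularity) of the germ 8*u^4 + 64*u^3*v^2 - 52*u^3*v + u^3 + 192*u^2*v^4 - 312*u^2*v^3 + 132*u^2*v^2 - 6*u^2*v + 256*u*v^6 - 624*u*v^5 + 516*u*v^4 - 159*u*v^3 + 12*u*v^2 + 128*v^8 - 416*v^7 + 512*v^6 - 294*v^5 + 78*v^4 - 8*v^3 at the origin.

E_7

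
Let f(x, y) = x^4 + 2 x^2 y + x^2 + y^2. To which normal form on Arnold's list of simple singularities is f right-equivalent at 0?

The Hessian of f at 0 has rank 2. Corank 0: nondegenerate Morse point, so A_1.

A1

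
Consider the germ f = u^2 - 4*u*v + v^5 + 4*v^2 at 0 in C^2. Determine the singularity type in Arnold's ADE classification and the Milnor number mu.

Type A4, Milnor number mu = 4.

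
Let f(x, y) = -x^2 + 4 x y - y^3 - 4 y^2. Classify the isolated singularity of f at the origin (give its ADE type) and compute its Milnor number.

Type A2, Milnor number mu = 2.

The Hessian of f at 0 has rank 1. Corank 1: A-series; mu = 2 gives A_2.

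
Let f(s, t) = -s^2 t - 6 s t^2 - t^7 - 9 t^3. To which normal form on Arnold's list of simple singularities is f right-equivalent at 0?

D_{8}

The Hessian of f at 0 has rank 0. Corank 2; j^3 = -t*(s + 3*t)^2 has shape L^2 M (L != M), so D-series; mu = 8 gives D_8.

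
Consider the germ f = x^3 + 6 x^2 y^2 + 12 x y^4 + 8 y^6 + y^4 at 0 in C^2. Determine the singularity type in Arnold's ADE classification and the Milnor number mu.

The Hessian of f at 0 is [[0, 0], [0, 0]] with rank 0, so corank 2. A Groebner basis of the Jacobian ideal J(f) in C{x,y} is {x^3, x^2*y, x^2/4 + x*y^2, y^3}; counting standard monomials gives mu = 6. Corank 2; j^3 = x^3 is a perfect cube, so E-series; the 4-jet and mu = 6 give E_6.

Type E6, Milnor number mu = 6.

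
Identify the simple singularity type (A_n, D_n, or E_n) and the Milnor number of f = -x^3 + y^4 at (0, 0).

Type E_6, Milnor number mu = 6.

The Hessian of f at 0 has rank 0. Corank 2; j^3 = -x^3 is a perfect cube, so E-series; the 4-jet and mu = 6 give E_6.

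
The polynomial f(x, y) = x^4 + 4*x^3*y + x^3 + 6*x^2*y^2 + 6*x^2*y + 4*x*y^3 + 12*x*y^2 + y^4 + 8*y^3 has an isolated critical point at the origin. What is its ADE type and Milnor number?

The Hessian of f at 0 is [[0, 0], [0, 0]] with rank 0, so corank 2. A Groebner basis of the Jacobian ideal J(f) in C{x,y} is {y^4, x*y^2 + 5*y^3/3, x^2 + 4*x*y + 4*y^2}; counting standard monomials gives mu = 6. Corank 2; j^3 = (x + 2*y)^3 is a perfect cube, so E-series; the 4-jet and mu = 6 give E_6.

Type E6, Milnor number mu = 6.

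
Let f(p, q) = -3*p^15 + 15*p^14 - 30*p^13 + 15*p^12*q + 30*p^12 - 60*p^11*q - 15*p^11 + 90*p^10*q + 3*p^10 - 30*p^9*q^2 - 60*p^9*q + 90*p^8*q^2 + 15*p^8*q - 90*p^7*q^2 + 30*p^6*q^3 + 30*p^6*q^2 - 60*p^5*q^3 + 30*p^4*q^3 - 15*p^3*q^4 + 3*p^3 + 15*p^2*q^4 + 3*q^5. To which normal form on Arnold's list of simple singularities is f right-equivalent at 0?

E_{8}

The Hessian of f at 0 has rank 0. Corank 2; j^3 = 3*p^3 is a perfect cube, so E-series; the 5-jet and mu = 8 give E_8.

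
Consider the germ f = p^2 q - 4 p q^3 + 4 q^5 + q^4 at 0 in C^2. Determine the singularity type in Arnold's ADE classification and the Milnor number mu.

The Hessian of f at 0 is [[0, 0], [0, 0]] with rank 0, so corank 2. A Groebner basis of the Jacobian ideal J(f) in C{p,q} is {p*q^2, -p*q/2 + q^3, p^2 + 2*p*q}; counting standard monomials gives mu = 5. Corank 2; j^3 = p^2*q has shape L^2 M (L != M), so D-series; mu = 5 gives D_5.

Type D5, Milnor number mu = 5.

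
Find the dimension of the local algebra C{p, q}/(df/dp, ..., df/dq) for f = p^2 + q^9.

8

The Hessian of f at 0 is [[2, 0], [0, 0]] with rank 1, so corank 1. A Groebner basis of the Jacobian ideal J(f) in C{p,q} is {q^8, p}; counting standard monomials gives mu = 8. Corank 1: A-series; mu = 8 gives A_8.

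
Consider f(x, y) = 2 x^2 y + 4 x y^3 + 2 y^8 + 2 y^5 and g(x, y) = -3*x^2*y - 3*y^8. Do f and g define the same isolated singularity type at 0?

The Hessian of f at 0 has rank 0. Corank 2; j^3 = 2*x^2*y has shape L^2 M (L != M), so D-series; mu = 9 gives D_9. The Hessian of g at 0 has rank 0. Corank 2; j^3 = -3*x^2*y has shape L^2 M (L != M), so D-series; mu = 9 gives D_9. Both have type D_9, hence right-equivalent.

Yes.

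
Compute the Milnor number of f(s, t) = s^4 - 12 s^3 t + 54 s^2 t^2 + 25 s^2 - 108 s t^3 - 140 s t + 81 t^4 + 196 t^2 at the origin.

3

The Hessian of f at 0 has rank 1. Corank 1: A-series; mu = 3 gives A_3.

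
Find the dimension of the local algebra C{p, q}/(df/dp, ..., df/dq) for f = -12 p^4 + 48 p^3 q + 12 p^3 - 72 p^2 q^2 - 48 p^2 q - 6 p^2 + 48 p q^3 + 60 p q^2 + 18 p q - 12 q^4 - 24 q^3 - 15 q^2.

1

The Hessian of f at 0 is [[-12, 18], [18, -30]] with rank 2, so corank 0. A Groebner basis of the Jacobian ideal J(f) in C{p,q} is {p, q}; counting standard monomials gives mu = 1. Corank 0: nondegenerate Morse point, so A_1.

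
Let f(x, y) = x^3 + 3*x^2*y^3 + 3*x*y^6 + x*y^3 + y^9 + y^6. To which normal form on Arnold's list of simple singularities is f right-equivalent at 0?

E_7

The Hessian of f at 0 has rank 0. Corank 2; j^3 = x^3 is a perfect cube, so E-series; the 4-jet and mu = 7 give E_7.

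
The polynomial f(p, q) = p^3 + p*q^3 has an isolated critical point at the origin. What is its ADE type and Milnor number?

The Hessian of f at 0 is [[0, 0], [0, 0]] with rank 0, so corank 2. A Groebner basis of the Jacobian ideal J(f) in C{p,q} is {p^3, p*q^2, 3*p^2 + q^3}; counting standard monomials gives mu = 7. Corank 2; j^3 = p^3 is a perfect cube, so E-series; the 4-jet and mu = 7 give E_7.

Type E_{7}, Milnor number mu = 7.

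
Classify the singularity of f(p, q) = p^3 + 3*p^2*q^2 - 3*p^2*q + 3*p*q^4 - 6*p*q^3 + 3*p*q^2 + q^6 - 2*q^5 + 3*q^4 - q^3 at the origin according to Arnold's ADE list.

E_{8}

The Hessian of f at 0 has rank 0. Corank 2; j^3 = (p - q)^3 is a perfect cube, so E-series; the 5-jet and mu = 8 give E_8.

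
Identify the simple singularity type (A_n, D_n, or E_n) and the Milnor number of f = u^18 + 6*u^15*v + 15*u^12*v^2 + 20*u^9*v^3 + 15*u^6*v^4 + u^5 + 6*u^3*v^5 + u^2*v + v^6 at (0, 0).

Type D_{7}, Milnor number mu = 7.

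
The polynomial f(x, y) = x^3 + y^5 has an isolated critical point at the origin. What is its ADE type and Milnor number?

Type E_{8}, Milnor number mu = 8.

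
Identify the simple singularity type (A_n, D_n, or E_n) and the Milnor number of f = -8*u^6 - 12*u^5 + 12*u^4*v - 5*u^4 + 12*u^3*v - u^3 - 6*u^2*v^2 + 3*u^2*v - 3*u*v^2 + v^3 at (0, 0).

Type E_{6}, Milnor number mu = 6.

The Hessian of f at 0 has rank 0. Corank 2; j^3 = -(u - v)^3 is a perfect cube, so E-series; the 4-jet and mu = 6 give E_6.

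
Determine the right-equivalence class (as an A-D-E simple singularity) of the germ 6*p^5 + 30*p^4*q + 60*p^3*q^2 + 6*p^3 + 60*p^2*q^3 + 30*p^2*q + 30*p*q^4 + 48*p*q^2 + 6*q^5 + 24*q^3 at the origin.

The Hessian of f at 0 is [[0, 0], [0, 0]] with rank 0, so corank 2. A Groebner basis of the Jacobian ideal J(f) in C{p,q} is {p*q/5 + q^4 + 2*q^2/5, p*q^2 + 2*q^3, p^2 + 3*p*q + 2*q^2}; counting standard monomials gives mu = 6. Corank 2; j^3 = 6*(p + q)*(p + 2*q)^2 has shape L^2 M (L != M), so D-series; mu = 6 gives D_6.

D_{6}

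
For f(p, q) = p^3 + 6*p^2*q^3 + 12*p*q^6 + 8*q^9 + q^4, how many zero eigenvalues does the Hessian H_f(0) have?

Hessian at 0 has rank 0.

2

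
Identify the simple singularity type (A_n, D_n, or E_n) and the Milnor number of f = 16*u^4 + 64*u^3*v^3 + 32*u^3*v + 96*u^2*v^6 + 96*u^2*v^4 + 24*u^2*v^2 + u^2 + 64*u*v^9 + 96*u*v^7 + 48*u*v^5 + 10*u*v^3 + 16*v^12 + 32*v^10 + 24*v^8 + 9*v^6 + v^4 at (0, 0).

Type A3, Milnor number mu = 3.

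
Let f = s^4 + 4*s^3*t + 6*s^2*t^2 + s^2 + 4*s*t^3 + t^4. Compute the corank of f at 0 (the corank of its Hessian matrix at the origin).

Hessian at 0 has rank 1.

1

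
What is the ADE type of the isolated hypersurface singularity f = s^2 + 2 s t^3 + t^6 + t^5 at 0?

The Hessian of f at 0 is [[2, 0], [0, 0]] with rank 1, so corank 1. A Groebner basis of the Jacobian ideal J(f) in C{s,t} is {s + t^3, s^2, s*t}; counting standard monomials gives mu = 4. Corank 1: A-series; mu = 4 gives A_4.

A4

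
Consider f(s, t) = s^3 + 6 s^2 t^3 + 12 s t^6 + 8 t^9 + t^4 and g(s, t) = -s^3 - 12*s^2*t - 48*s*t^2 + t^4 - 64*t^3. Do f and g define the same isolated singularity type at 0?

The Hessian of f at 0 is [[0, 0], [0, 0]] with rank 0, so corank 2. A Groebner basis of the Jacobian ideal J(f) in C{s,t} is {t^3, s^2}; counting standard monomials gives mu = 6. Corank 2; j^3 = s^3 is a perfect cube, so E-series; the 4-jet and mu = 6 give E_6. The Hessian of g at 0 is [[0, 0], [0, 0]] with rank 0, so corank 2. A Groebner basis of the Jacobian ideal J(g) in C{s,t} is {t^3, s^2 + 8*s*t + 16*t^2}; counting standard monomials gives mu = 6. Corank 2; j^3 = -(s + 4*t)^3 is a perfect cube, so E-series; the 4-jet and mu = 6 give E_6. Both have type E_6, hence right-equivalent.

Yes.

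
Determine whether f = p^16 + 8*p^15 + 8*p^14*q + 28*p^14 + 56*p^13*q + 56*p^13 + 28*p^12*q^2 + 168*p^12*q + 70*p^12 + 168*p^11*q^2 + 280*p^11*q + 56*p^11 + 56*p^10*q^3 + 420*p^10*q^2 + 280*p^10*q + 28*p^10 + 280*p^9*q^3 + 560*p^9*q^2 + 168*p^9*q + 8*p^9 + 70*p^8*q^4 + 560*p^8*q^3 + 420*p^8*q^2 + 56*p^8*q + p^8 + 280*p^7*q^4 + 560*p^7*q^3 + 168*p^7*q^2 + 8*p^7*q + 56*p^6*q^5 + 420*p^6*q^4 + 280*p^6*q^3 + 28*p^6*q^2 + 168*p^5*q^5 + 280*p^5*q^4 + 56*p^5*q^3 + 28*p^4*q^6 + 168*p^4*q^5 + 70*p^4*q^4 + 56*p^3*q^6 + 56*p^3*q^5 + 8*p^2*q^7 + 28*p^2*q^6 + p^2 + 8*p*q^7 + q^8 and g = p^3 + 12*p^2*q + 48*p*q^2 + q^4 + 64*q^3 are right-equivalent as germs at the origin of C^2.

No.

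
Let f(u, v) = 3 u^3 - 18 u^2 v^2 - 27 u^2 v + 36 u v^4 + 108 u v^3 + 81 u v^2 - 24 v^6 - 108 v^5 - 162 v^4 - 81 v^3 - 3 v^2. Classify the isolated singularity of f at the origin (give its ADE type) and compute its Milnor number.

Type A2, Milnor number mu = 2.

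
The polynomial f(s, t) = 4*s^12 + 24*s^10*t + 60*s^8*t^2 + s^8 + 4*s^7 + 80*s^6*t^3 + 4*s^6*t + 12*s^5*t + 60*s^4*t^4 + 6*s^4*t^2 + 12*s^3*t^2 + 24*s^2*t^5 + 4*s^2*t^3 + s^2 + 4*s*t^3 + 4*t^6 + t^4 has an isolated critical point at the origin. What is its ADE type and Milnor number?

Type A3, Milnor number mu = 3.

The Hessian of f at 0 has rank 1. Corank 1: A-series; mu = 3 gives A_3.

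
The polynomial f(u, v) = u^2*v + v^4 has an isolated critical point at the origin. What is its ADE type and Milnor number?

Type D5, Milnor number mu = 5.

The Hessian of f at 0 is [[0, 0], [0, 0]] with rank 0, so corank 2. A Groebner basis of the Jacobian ideal J(f) in C{u,v} is {u^3, u^2/4 + v^3, u*v}; counting standard monomials gives mu = 5. Corank 2; j^3 = u^2*v has shape L^2 M (L != M), so D-series; mu = 5 gives D_5.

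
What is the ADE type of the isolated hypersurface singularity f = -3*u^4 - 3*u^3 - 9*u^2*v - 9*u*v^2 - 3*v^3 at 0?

E_6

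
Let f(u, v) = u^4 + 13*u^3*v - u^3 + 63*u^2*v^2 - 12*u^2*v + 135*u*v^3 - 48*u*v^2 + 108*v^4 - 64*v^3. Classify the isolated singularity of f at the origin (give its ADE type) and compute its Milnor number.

Type E_{7}, Milnor number mu = 7.

The Hessian of f at 0 is [[0, 0], [0, 0]] with rank 0, so corank 2. A Groebner basis of the Jacobian ideal J(f) in C{u,v} is {3*u^2 + 24*u*v + v^4 + v^3 + 48*v^2, u^3 - 84*u^2 - 672*u*v + 36*v^3 - 1344*v^2, u^2*v + 15*u^2 + 120*u*v - 11*v^3 + 240*v^2, -2*u^2 + u*v^2 - 16*u*v + 10*v^3/3 - 32*v^2}; counting standard monomials gives mu = 7. Corank 2; j^3 = -(u + 4*v)^3 is a perfect cube, so E-series; the 4-jet and mu = 7 give E_7.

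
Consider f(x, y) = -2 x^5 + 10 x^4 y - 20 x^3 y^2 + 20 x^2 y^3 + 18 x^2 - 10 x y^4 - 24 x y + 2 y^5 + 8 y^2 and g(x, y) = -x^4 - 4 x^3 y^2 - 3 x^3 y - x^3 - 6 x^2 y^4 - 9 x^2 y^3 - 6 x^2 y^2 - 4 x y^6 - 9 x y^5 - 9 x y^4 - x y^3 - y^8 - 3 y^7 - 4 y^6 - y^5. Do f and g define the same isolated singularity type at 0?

No.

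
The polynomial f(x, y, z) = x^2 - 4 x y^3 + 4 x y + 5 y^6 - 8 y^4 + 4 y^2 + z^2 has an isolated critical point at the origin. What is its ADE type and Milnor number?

Type A5, Milnor number mu = 5.

The Hessian of f at 0 has rank 2. Corank 1: A-series; mu = 5 gives A_5.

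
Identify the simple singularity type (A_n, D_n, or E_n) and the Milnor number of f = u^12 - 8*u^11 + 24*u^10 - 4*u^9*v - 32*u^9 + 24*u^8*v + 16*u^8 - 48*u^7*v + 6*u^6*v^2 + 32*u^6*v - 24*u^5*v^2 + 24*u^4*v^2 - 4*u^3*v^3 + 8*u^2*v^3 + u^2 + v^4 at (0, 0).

The Hessian of f at 0 has rank 1. Corank 1: A-series; mu = 3 gives A_3.

Type A_3, Milnor number mu = 3.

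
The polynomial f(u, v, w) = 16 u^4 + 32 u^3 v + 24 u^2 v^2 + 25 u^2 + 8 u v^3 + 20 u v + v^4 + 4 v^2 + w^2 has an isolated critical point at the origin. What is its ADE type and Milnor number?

The Hessian of f at 0 has rank 2. Corank 1: A-series; mu = 3 gives A_3.

Type A_{3}, Milnor number mu = 3.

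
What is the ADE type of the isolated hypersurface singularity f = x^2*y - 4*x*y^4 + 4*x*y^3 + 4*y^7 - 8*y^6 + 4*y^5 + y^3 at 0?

D_{4}

The Hessian of f at 0 is [[0, 0], [0, 0]] with rank 0, so corank 2. A Groebner basis of the Jacobian ideal J(f) in C{x,y} is {y^3, x^2 + 3*y^2, x*y}; counting standard monomials gives mu = 4. Corank 2; j^3 = y*(x^2 + y^2) splits into three distinct lines over C (the quadratic factor has nonzero discriminant), so D_4.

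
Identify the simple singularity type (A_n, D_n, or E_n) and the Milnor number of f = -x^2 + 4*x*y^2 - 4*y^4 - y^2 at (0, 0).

Type A_{1}, Milnor number mu = 1.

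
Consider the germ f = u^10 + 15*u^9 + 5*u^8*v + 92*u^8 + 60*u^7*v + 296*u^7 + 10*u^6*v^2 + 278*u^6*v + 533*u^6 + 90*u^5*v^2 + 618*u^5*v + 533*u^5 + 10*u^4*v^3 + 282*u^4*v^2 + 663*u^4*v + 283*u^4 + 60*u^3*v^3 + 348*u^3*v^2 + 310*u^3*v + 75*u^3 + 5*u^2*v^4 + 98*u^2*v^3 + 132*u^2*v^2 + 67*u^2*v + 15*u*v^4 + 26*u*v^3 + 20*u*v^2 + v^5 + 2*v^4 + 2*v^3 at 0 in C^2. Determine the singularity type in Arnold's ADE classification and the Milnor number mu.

The Hessian of f at 0 has rank 0. Corank 2; j^3 = (3*u + v)*(25*u^2 + 14*u*v + 2*v^2) splits into three distinct lines over C (the quadratic factor has nonzero discriminant), so D_4.

Type D_4, Milnor number mu = 4.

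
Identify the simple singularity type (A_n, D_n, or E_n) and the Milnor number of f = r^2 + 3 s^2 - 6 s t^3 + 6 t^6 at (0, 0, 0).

Type A_{5}, Milnor number mu = 5.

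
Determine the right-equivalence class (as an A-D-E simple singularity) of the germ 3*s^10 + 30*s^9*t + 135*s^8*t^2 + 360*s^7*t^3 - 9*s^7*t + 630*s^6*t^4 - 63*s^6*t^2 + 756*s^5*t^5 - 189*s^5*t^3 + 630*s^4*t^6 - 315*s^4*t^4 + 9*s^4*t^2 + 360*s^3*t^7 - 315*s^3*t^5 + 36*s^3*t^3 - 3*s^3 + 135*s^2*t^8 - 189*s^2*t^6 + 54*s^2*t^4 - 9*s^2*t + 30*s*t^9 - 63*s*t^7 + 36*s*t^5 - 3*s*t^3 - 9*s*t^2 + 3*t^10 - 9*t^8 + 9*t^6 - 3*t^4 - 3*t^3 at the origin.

E_7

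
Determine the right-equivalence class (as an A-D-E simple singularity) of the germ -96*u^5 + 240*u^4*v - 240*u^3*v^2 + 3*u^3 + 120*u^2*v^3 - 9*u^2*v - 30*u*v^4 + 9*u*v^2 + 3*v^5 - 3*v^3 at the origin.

E_{8}

The Hessian of f at 0 is [[0, 0], [0, 0]] with rank 0, so corank 2. A Groebner basis of the Jacobian ideal J(f) in C{u,v} is {v^5, u*v^3 - 7*v^4/8, u^2 - 2*u*v + v^2}; counting standard monomials gives mu = 8. Corank 2; j^3 = 3*(u - v)^3 is a perfect cube, so E-series; the 5-jet and mu = 8 give E_8.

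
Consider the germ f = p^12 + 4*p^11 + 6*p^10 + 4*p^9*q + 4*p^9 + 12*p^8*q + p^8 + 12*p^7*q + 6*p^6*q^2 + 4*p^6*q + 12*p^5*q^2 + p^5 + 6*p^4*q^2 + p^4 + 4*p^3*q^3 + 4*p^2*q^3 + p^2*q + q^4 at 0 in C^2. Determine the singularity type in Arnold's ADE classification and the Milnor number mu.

Type D_5, Milnor number mu = 5.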